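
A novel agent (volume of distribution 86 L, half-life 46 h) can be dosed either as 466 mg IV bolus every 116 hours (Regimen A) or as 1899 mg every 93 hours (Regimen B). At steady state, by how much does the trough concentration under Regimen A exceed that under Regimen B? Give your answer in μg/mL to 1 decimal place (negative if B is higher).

Regimen A: f = (1/2)^(116/46) ≈ 0.1741; Cmin,ss = (466/86)·f/(1−f) ≈ 1.142 μg/mL.
Regimen B: f = (1/2)^(93/46) ≈ 0.2463; Cmin,ss = (1899/86)·f/(1−f) ≈ 7.216 μg/mL.
Difference ≈ 1.142 − 7.216 ≈ -6.074 μg/mL.

-6.1 μg/mL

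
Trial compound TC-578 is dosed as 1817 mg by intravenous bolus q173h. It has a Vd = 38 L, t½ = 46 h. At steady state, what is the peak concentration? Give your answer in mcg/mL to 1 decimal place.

τ/t½ = 173/46 ≈ 3.7609, so fraction remaining f = (1/2)^(173/46) ≈ 0.0738.
At steady state, accumulation factor R = 1/(1 − e^(−kτ)) ≈ 1.0797.
Single-dose peak C₀ = D/Vd = 1817/38 ≈ 47.816 mcg/mL.
Steady-state peak Cmax,ss = C₀·R ≈ 47.816 × 1.0797 ≈ 51.627 mcg/mL.

51.6 mcg/mL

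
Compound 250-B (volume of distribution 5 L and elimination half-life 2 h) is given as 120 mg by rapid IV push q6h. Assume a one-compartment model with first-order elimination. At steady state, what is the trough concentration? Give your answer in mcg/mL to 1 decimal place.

τ = 6 h = 3 half-lives, so f = (1/2)^3 = 0.125.
Accumulation ratio R = 1/(1 − f) = 1/0.875 = 8/7.
Single-dose peak C₀ = D/Vd = 120/5 = 24 mcg/mL.
Steady-state peak Cmax,ss = C₀·R = 24 × 8/7 ≈ 27.429 mcg/mL.
Steady-state trough Cmin,ss = Cmax,ss·f ≈ 27.429 × 0.125 ≈ 3.429 mcg/mL.

3.4 mcg/mL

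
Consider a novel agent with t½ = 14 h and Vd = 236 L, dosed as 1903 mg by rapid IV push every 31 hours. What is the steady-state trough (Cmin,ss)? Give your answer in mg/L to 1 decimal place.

2.2 mg/L

k = ln2/t½ = ln2/14 ≈ 0.049511 h⁻¹; fraction remaining f = e^(−kτ) = e^(−0.049511×31) ≈ 0.2155.
Accumulation ratio R = 1/(1 − f) ≈ 1/0.7845 ≈ 1.2747.
Each bolus raises the concentration by D/Vd = 1903/236 ≈ 8.064 mg/L.
Steady-state peak Cmax,ss = C₀·R ≈ 8.064 × 1.2747 ≈ 10.279 mg/L.
One interval later, Cmin,ss = Cmax,ss·e^(−kτ) ≈ 10.279 × 0.2155 ≈ 2.215 mg/L.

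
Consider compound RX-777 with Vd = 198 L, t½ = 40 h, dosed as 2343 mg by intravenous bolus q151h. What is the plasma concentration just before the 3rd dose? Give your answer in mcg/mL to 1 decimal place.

0.9 mcg/mL

f = (1/2)^(τ/t½) = (1/2)^(151/40) ≈ 0.0730.
C₀ = D/Vd = 2343/198 ≈ 11.833 mcg/mL.
Before the 3rd dose, 2 doses have been given. Superposition: Cmin = C₀·(f + f²).
≈ 11.833 × (0.0730 + 0.0053) ≈ 11.833 × 0.0783 ≈ 0.927 mcg/mL.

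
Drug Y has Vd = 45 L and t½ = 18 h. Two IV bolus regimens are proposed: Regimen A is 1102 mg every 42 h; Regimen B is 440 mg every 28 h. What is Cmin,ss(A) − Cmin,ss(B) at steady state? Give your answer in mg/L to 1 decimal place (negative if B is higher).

1.0 mg/L

Regimen A: f = (1/2)^(42/18) ≈ 0.1984; Cmin,ss = (1102/45)·f/(1−f) ≈ 6.061 mg/L.
Regimen B: f = (1/2)^(28/18) ≈ 0.3402; Cmin,ss = (440/45)·f/(1−f) ≈ 5.042 mg/L.
Difference ≈ 6.061 − 5.042 ≈ 1.019 mg/L.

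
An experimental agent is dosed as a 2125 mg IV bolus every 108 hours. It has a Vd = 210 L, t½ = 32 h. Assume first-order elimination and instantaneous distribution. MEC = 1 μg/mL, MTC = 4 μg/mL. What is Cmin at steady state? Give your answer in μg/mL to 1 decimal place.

1.1 μg/mL

k = ln2/t½ = ln2/32 ≈ 0.021661 h⁻¹; fraction remaining f = e^(−kτ) = e^(−0.021661×108) ≈ 0.0964.
Single-dose peak C₀ = D/Vd = 2125/210 ≈ 10.119 μg/mL.
Steady-state trough Cmin,ss = C₀·f/(1−f) ≈ 10.119 × 0.0964/0.9036 ≈ 1.080 μg/mL.
Trough 1.1 μg/mL vs MEC 1 μg/mL: adequate.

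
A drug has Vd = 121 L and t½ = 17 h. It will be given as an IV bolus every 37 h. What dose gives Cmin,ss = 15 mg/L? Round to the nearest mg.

τ/t½ = 37/17 ≈ 2.1765, so f = (1/2)^(37/17) ≈ 0.221216.
Cmin,ss = (D/Vd)·f/(1−f), so D = Cmin,ss·Vd·(1−f)/f.
D = 15 × 121 × (1−f)/f ≈ 15 × 121 × 3.52047 ≈ 6389.65 mg.

6390 mg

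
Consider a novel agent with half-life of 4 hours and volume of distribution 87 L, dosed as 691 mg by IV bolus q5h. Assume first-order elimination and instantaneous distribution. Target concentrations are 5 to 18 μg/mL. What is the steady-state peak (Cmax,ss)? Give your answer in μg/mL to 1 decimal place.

13.7 μg/mL

τ/t½ = 5/4 ≈ 1.25, so fraction remaining f = (1/2)^(5/4) ≈ 0.4204.
At steady state, accumulation factor R = 1/(1 − e^(−kτ)) ≈ 1.7253.
Each bolus raises the concentration by D/Vd = 691/87 ≈ 7.943 μg/mL.
Steady-state peak Cmax,ss = C₀·R ≈ 7.943 × 1.7253 ≈ 13.704 μg/mL.
Peak 13.7 μg/mL vs MTC 18 μg/mL: below toxic threshold.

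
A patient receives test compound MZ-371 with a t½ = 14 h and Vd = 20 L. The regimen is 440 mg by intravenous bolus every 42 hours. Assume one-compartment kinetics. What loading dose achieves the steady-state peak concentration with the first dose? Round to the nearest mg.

f = (1/2)^(42/14) ≈ 0.125000; accumulation ratio R = 1/(1−f) ≈ 1.14286.
Loading dose to hit Cmax,ss on first dose: D_load = D_maint·R ≈ 440 × 1.14286 ≈ 502.86 mg.

503 mg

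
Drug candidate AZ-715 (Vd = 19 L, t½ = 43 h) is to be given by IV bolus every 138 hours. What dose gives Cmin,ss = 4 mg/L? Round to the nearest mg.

τ/t½ = 138/43 ≈ 3.2093, so f = (1/2)^(138/43) ≈ 0.108119.
Cmin,ss = (D/Vd)·f/(1−f), so D = Cmin,ss·Vd·(1−f)/f.
D = 4 × 19 × (1−f)/f ≈ 4 × 19 × 8.24907 ≈ 626.93 mg.

627 mg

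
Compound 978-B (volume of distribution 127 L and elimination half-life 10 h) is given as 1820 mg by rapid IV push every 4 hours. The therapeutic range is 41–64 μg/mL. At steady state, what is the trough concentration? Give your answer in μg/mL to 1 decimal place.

τ/t½ = 4/10 ≈ 0.4, so fraction remaining f = (1/2)^(4/10) ≈ 0.7579.
Each bolus raises the concentration by D/Vd = 1820/127 ≈ 14.331 μg/mL.
Steady-state trough Cmin,ss = C₀·f/(1−f) ≈ 14.331 × 0.7579/0.2421 ≈ 44.864 μg/mL.
Trough 44.9 μg/mL vs MEC 41 μg/mL: adequate.

44.9 μg/mL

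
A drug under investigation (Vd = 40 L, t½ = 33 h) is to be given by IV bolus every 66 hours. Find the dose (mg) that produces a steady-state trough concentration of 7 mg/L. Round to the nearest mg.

840 mg

τ/t½ = 66/33 ≈ 2, so f = (1/2)^(66/33) ≈ 0.250000.
Cmin,ss = (D/Vd)·f/(1−f), so D = Cmin,ss·Vd·(1−f)/f.
D = 7 × 40 × (1−f)/f ≈ 7 × 40 × 3.00000 ≈ 840.00 mg.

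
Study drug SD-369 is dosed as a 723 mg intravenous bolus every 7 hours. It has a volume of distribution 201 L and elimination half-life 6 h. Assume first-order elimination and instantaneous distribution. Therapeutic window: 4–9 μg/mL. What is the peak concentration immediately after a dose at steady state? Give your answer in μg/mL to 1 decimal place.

τ/t½ = 7/6 ≈ 1.1667, so fraction remaining f = (1/2)^(7/6) ≈ 0.4454.
At steady state, accumulation factor R = 1/(1 − e^(−kτ)) ≈ 1.8031.
Each bolus raises the concentration by D/Vd = 723/201 ≈ 3.597 μg/mL.
Steady-state peak Cmax,ss = C₀·R ≈ 3.597 × 1.8031 ≈ 6.486 μg/mL.
Peak 6.5 μg/mL vs MTC 9 μg/mL: below toxic threshold.

6.5 μg/mL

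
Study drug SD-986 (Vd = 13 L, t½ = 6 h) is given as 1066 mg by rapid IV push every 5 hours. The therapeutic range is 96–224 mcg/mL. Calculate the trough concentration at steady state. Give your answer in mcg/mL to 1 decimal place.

k = ln2/t½ = ln2/6 ≈ 0.115525 h⁻¹; fraction remaining f = e^(−kτ) = e^(−0.115525×5) ≈ 0.5612.
At steady state, accumulation factor R = 1/(1 − e^(−kτ)) ≈ 2.2789.
Single-dose peak C₀ = D/Vd = 1066/13 ≈ 82.000 mcg/mL.
Steady-state peak Cmax,ss = C₀·R ≈ 82.000 × 2.2789 ≈ 186.870 mcg/mL.
One interval later, Cmin,ss = Cmax,ss·e^(−kτ) ≈ 186.870 × 0.5612 ≈ 104.871 mcg/mL.
Trough 104.9 mcg/mL vs MEC 96 mcg/mL: adequate.

104.9 mcg/mL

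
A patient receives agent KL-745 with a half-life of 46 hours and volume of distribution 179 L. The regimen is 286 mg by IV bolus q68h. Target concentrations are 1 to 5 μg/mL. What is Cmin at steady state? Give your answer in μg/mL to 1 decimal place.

0.9 μg/mL

k = ln2/t½ = ln2/46 ≈ 0.015068 h⁻¹; fraction remaining f = e^(−kτ) = e^(−0.015068×68) ≈ 0.3589.
Accumulation ratio R = 1/(1 − f) ≈ 1/0.6411 ≈ 1.5598.
Single-dose peak C₀ = D/Vd = 286/179 ≈ 1.598 μg/mL.
Cmax,ss = C₀/(1 − f) ≈ 1.598/0.6411 ≈ 2.493 μg/mL.
Steady-state trough Cmin,ss = Cmax,ss·f ≈ 2.493 × 0.3589 ≈ 0.895 μg/mL.
Trough 0.9 μg/mL vs MEC 1 μg/mL: subtherapeutic.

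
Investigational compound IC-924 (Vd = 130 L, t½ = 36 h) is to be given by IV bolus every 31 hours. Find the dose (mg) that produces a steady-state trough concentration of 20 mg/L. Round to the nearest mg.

2123 mg

τ/t½ = 31/36 ≈ 0.86111, so f = (1/2)^(31/36) ≈ 0.550528.
Cmin,ss = (D/Vd)·f/(1−f), so D = Cmin,ss·Vd·(1−f)/f.
D = 20 × 130 × (1−f)/f ≈ 20 × 130 × 0.81644 ≈ 2122.74 mg.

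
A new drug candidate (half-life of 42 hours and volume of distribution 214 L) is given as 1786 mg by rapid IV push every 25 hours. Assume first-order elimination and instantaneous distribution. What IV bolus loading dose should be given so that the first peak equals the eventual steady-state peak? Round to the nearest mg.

5283 mg

f = (1/2)^(25/42) ≈ 0.661935; accumulation ratio R = 1/(1−f) ≈ 2.95801.
Loading dose to hit Cmax,ss on first dose: D_load = D_maint·R ≈ 1786 × 2.95801 ≈ 5283.01 mg.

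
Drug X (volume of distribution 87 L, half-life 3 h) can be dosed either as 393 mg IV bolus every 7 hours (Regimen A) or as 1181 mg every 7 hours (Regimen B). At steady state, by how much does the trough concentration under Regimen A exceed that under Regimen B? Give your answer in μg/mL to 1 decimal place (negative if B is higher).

-2.2 μg/mL

Regimen A: f = (1/2)^(7/3) ≈ 0.1984; Cmin,ss = (393/87)·f/(1−f) ≈ 1.118 μg/mL.
Regimen B: f = (1/2)^(7/3) ≈ 0.1984; Cmin,ss = (1181/87)·f/(1−f) ≈ 3.360 μg/mL.
Difference ≈ 1.118 − 3.360 ≈ -2.242 μg/mL.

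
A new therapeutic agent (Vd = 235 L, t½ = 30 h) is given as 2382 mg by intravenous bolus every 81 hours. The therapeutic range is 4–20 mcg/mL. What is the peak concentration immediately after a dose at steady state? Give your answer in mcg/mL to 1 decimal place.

τ/t½ = 81/30 ≈ 2.7, so fraction remaining f = (1/2)^(81/30) ≈ 0.1539.
At steady state, accumulation factor R = 1/(1 − e^(−kτ)) ≈ 1.1819.
Single-dose peak C₀ = D/Vd = 2382/235 ≈ 10.136 mcg/mL.
Steady-state peak Cmax,ss = C₀·R ≈ 10.136 × 1.1819 ≈ 11.980 mcg/mL.
Peak 12.0 mcg/mL vs MTC 20 mcg/mL: below toxic threshold.

12.0 mcg/mL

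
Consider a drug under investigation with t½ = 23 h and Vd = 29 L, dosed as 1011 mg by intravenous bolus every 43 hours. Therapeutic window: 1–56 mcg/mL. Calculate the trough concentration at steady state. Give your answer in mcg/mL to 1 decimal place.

13.1 mcg/mL

τ/t½ = 43/23 ≈ 1.8696, so fraction remaining f = (1/2)^(43/23) ≈ 0.2737.
Single-dose peak C₀ = D/Vd = 1011/29 ≈ 34.862 mcg/mL.
Steady-state trough Cmin,ss = C₀·f/(1−f) ≈ 34.862 × 0.2737/0.7263 ≈ 13.137 mcg/mL.
Trough 13.1 mcg/mL vs MEC 1 mcg/mL: adequate.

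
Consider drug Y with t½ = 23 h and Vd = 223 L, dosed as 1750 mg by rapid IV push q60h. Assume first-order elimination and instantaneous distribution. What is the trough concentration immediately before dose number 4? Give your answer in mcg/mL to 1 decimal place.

f = (1/2)^(τ/t½) = (1/2)^(60/23) ≈ 0.1639.
C₀ = D/Vd = 1750/223 ≈ 7.848 mcg/mL.
Before the 4th dose, 3 doses have been given. Superposition: Cmin = C₀·(f + f² + … + f^3).
≈ 7.848 × (0.1639 + 0.0269 + 0.0044) ≈ 7.848 × 0.1952 ≈ 1.532 mcg/mL.

1.5 mcg/mL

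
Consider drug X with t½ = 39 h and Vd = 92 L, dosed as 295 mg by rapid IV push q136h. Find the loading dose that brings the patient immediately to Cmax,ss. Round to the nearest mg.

324 mg

f = (1/2)^(136/39) ≈ 0.089177; accumulation ratio R = 1/(1−f) ≈ 1.09791.
Loading dose to hit Cmax,ss on first dose: D_load = D_maint·R ≈ 295 × 1.09791 ≈ 323.88 mg.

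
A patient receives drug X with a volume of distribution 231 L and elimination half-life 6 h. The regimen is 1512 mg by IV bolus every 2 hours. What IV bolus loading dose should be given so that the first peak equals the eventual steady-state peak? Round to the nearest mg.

f = (1/2)^(2/6) ≈ 0.793701; accumulation ratio R = 1/(1−f) ≈ 4.84733.
Loading dose to hit Cmax,ss on first dose: D_load = D_maint·R ≈ 1512 × 4.84733 ≈ 7329.16 mg.

7329 mg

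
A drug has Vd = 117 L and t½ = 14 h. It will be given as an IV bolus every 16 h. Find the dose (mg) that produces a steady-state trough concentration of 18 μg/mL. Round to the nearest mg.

τ/t½ = 16/14 ≈ 1.1429, so f = (1/2)^(16/14) ≈ 0.452862.
Cmin,ss = (D/Vd)·f/(1−f), so D = Cmin,ss·Vd·(1−f)/f.
D = 18 × 117 × (1−f)/f ≈ 18 × 117 × 1.20818 ≈ 2544.43 mg.

2544 mg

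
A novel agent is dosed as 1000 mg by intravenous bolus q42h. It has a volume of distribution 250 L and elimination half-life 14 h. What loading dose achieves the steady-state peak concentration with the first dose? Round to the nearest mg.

f = (1/2)^(42/14) ≈ 0.125000; accumulation ratio R = 1/(1−f) ≈ 1.14286.
Loading dose to hit Cmax,ss on first dose: D_load = D_maint·R ≈ 1000 × 1.14286 ≈ 1142.86 mg.

1143 mg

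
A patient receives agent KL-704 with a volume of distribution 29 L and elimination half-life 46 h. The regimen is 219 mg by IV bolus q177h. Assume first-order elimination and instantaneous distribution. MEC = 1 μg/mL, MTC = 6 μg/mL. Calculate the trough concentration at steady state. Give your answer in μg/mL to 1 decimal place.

0.6 μg/mL

τ/t½ = 177/46 ≈ 3.8478, so fraction remaining f = (1/2)^(177/46) ≈ 0.0695.
Single-dose peak C₀ = D/Vd = 219/29 ≈ 7.552 μg/mL.
Steady-state trough Cmin,ss = C₀·f/(1−f) ≈ 7.552 × 0.0695/0.9305 ≈ 0.564 μg/mL.
Trough 0.6 μg/mL vs MEC 1 μg/mL: subtherapeutic.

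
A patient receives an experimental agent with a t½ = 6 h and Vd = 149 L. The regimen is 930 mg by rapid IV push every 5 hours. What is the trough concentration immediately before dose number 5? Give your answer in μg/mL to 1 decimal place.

7.2 μg/mL

f = (1/2)^(τ/t½) = (1/2)^(5/6) ≈ 0.5612.
C₀ = D/Vd = 930/149 ≈ 6.242 μg/mL.
Before the 5th dose, 4 doses have been given. Superposition: Cmin = C₀·(f + f² + … + f^4).
≈ 6.242 × (0.5612 + 0.3149 + 0.1767 + 0.0992) ≈ 6.242 × 1.1520 ≈ 7.191 μg/mL.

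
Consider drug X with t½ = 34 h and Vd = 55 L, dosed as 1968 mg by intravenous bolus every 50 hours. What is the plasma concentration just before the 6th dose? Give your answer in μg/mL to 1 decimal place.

20.1 μg/mL

f = (1/2)^(τ/t½) = (1/2)^(50/34) ≈ 0.3608.
C₀ = D/Vd = 1968/55 ≈ 35.782 μg/mL.
Before the 6th dose, 5 doses have been given. Superposition: Cmin = C₀·(f + f² + … + f^5).
≈ 35.782 × (0.3608 + 0.1302 + 0.0470 + 0.0169 + 0.0061) ≈ 35.782 × 0.5610 ≈ 20.074 μg/mL.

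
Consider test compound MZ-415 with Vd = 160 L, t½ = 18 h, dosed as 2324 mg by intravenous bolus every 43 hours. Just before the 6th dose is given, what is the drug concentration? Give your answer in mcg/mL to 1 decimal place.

f = (1/2)^(τ/t½) = (1/2)^(43/18) ≈ 0.1909.
C₀ = D/Vd = 2324/160 ≈ 14.525 mcg/mL.
Before the 6th dose, 5 doses have been given. Superposition: Cmin = C₀·(f + f² + … + f^5).
≈ 14.525 × (0.1909 + 0.0364 + 0.0070 + 0.0013 + 0.0003) ≈ 14.525 × 0.2359 ≈ 3.426 mcg/mL.

3.4 mcg/mL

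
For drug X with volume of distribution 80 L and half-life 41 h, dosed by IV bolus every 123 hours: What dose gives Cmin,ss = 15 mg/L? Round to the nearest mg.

τ/t½ = 123/41 ≈ 3, so f = (1/2)^(123/41) ≈ 0.125000.
Cmin,ss = (D/Vd)·f/(1−f), so D = Cmin,ss·Vd·(1−f)/f.
D = 15 × 80 × (1−f)/f ≈ 15 × 80 × 7.00000 ≈ 8400.00 mg.

8400 mg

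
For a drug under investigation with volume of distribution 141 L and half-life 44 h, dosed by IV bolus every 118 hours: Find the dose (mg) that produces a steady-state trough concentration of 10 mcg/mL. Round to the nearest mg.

7637 mg

τ/t½ = 118/44 ≈ 2.6818, so f = (1/2)^(118/44) ≈ 0.155845.
Cmin,ss = (D/Vd)·f/(1−f), so D = Cmin,ss·Vd·(1−f)/f.
D = 10 × 141 × (1−f)/f ≈ 10 × 141 × 5.41663 ≈ 7637.45 mg.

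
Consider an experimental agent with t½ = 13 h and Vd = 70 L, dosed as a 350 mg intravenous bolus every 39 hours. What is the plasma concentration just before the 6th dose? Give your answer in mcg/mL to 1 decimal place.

0.7 mcg/mL

f = (1/2)^(τ/t½) = (1/2)^(39/13) ≈ 0.1250.
C₀ = D/Vd = 350/70 ≈ 5.000 mcg/mL.
Before the 6th dose, 5 doses have been given. Superposition: Cmin = C₀·(f + f² + … + f^5).
≈ 5.000 × (0.1250 + 0.0156 + 0.0020 + 0.0002 + 0.0000) ≈ 5.000 × 0.1428 ≈ 0.714 mcg/mL.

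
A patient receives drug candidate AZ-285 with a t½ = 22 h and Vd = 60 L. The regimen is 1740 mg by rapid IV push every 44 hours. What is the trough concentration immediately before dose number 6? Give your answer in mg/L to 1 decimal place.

9.7 mg/L

f = (1/2)^(τ/t½) = (1/2)^(44/22) ≈ 0.2500.
C₀ = D/Vd = 1740/60 ≈ 29.000 mg/L.
Before the 6th dose, 5 doses have been given. Superposition: Cmin = C₀·(f + f² + … + f^5).
≈ 29.000 × (0.2500 + 0.0625 + 0.0156 + 0.0039 + 0.0010) ≈ 29.000 × 0.3330 ≈ 9.657 mg/L.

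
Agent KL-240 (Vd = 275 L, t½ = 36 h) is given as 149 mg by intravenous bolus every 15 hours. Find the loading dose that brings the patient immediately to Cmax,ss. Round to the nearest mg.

594 mg

f = (1/2)^(15/36) ≈ 0.749154; accumulation ratio R = 1/(1−f) ≈ 3.98651.
Loading dose to hit Cmax,ss on first dose: D_load = D_maint·R ≈ 149 × 3.98651 ≈ 593.99 mg.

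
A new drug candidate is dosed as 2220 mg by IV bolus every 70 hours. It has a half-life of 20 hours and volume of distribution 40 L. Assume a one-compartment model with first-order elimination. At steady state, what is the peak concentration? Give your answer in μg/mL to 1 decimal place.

60.9 μg/mL

Over one 70-h interval, 70/20 ≈ 3.5 half-lives elapse, leaving f ≈ 0.0884 of each dose.
Accumulation ratio R = 1/(1 − f) ≈ 1/0.9116 ≈ 1.0970.
Single-dose peak C₀ = D/Vd = 2220/40 ≈ 55.500 μg/mL.
Steady-state peak Cmax,ss = C₀·R ≈ 55.500 × 1.0970 ≈ 60.883 μg/mL.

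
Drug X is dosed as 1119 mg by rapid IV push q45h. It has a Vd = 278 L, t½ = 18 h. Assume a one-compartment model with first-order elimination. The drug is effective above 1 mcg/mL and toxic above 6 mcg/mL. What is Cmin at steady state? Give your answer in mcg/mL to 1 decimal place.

0.9 mcg/mL

τ/t½ = 45/18 ≈ 2.5, so fraction remaining f = (1/2)^(45/18) ≈ 0.1768.
Each bolus raises the concentration by D/Vd = 1119/278 ≈ 4.025 mcg/mL.
Steady-state trough Cmin,ss = C₀·f/(1−f) ≈ 4.025 × 0.1768/0.8232 ≈ 0.864 mcg/mL.
Trough 0.9 mcg/mL vs MEC 1 mcg/mL: subtherapeutic.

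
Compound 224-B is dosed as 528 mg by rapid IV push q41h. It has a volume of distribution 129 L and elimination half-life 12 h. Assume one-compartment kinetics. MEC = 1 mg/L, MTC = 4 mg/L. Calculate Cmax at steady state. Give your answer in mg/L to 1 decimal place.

k = ln2/t½ = ln2/12 ≈ 0.057762 h⁻¹; fraction remaining f = e^(−kτ) = e^(−0.057762×41) ≈ 0.0936.
At steady state, accumulation factor R = 1/(1 − e^(−kτ)) ≈ 1.1033.
Single-dose peak C₀ = D/Vd = 528/129 ≈ 4.093 mg/L.
Steady-state peak Cmax,ss = C₀·R ≈ 4.093 × 1.1033 ≈ 4.516 mg/L.
Peak 4.5 mg/L vs MTC 4 mg/L: exceeds toxic threshold.

4.5 mg/L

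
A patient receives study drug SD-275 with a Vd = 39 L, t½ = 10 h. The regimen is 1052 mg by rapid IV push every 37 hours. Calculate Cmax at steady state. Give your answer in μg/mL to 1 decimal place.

29.2 μg/mL

τ/t½ = 37/10 ≈ 3.7, so fraction remaining f = (1/2)^(37/10) ≈ 0.0769.
Accumulation ratio R = 1/(1 − f) ≈ 1/0.9231 ≈ 1.0833.
Each bolus raises the concentration by D/Vd = 1052/39 ≈ 26.974 μg/mL.
Steady-state peak Cmax,ss = C₀·R ≈ 26.974 × 1.0833 ≈ 29.221 μg/mL.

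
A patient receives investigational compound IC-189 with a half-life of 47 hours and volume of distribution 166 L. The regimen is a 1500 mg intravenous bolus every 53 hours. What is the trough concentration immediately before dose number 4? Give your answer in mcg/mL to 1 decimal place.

f = (1/2)^(τ/t½) = (1/2)^(53/47) ≈ 0.4577.
C₀ = D/Vd = 1500/166 ≈ 9.036 mcg/mL.
Before the 4th dose, 3 doses have been given. Superposition: Cmin = C₀·(f + f² + … + f^3).
≈ 9.036 × (0.4577 + 0.2095 + 0.0959) ≈ 9.036 × 0.7631 ≈ 6.895 mcg/mL.

6.9 mcg/mL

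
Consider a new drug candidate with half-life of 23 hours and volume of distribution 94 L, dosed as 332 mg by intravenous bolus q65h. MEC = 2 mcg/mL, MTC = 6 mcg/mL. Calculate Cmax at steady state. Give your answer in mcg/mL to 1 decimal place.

4.1 mcg/mL

k = ln2/t½ = ln2/23 ≈ 0.030137 h⁻¹; fraction remaining f = e^(−kτ) = e^(−0.030137×65) ≈ 0.1410.
Accumulation ratio R = 1/(1 − f) ≈ 1/0.8590 ≈ 1.1641.
Single-dose peak C₀ = D/Vd = 332/94 ≈ 3.532 mcg/mL.
Steady-state peak Cmax,ss = C₀·R ≈ 3.532 × 1.1641 ≈ 4.112 mcg/mL.
Peak 4.1 mcg/mL vs MTC 6 mcg/mL: below toxic threshold.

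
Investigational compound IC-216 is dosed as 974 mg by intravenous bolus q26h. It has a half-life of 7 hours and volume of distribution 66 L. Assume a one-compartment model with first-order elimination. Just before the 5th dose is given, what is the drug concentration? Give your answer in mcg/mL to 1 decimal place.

f = (1/2)^(τ/t½) = (1/2)^(26/7) ≈ 0.0762.
C₀ = D/Vd = 974/66 ≈ 14.758 mcg/mL.
Before the 5th dose, 4 doses have been given. Superposition: Cmin = C₀·(f + f² + … + f^4).
≈ 14.758 × (0.0762 + 0.0058 + 0.0004 + 0.0000) ≈ 14.758 × 0.0824 ≈ 1.216 mcg/mL.

1.2 mcg/mL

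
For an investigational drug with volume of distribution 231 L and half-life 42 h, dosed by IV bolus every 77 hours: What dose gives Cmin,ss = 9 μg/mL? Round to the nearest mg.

5330 mg

τ/t½ = 77/42 ≈ 1.8333, so f = (1/2)^(77/42) ≈ 0.280616.
Cmin,ss = (D/Vd)·f/(1−f), so D = Cmin,ss·Vd·(1−f)/f.
D = 9 × 231 × (1−f)/f ≈ 9 × 231 × 2.56359 ≈ 5329.70 mg.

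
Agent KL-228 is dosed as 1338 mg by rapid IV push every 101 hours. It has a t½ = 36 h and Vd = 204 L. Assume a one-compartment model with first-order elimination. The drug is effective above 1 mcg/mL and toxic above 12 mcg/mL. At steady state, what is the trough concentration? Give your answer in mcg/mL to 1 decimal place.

1.1 mcg/mL

k = ln2/t½ = ln2/36 ≈ 0.019254 h⁻¹; fraction remaining f = e^(−kτ) = e^(−0.019254×101) ≈ 0.1430.
Each bolus raises the concentration by D/Vd = 1338/204 ≈ 6.559 mcg/mL.
Steady-state trough Cmin,ss = C₀·f/(1−f) ≈ 6.559 × 0.1430/0.8570 ≈ 1.094 mcg/mL.
Trough 1.1 mcg/mL vs MEC 1 mcg/mL: adequate.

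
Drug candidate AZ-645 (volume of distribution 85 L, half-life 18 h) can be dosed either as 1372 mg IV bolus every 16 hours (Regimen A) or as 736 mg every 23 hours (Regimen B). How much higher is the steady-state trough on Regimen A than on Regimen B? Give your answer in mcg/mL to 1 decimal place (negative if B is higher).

12.9 mcg/mL

Regimen A: f = (1/2)^(16/18) ≈ 0.5400; Cmin,ss = (1372/85)·f/(1−f) ≈ 18.948 mcg/mL.
Regimen B: f = (1/2)^(23/18) ≈ 0.4124; Cmin,ss = (736/85)·f/(1−f) ≈ 6.077 mcg/mL.
Difference ≈ 18.948 − 6.077 ≈ 12.871 mcg/mL.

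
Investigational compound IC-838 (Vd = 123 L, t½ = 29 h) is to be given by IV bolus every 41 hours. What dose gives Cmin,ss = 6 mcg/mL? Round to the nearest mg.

τ/t½ = 41/29 ≈ 1.4138, so f = (1/2)^(41/29) ≈ 0.375324.
Cmin,ss = (D/Vd)·f/(1−f), so D = Cmin,ss·Vd·(1−f)/f.
D = 6 × 123 × (1−f)/f ≈ 6 × 123 × 1.66436 ≈ 1228.30 mg.

1228 mg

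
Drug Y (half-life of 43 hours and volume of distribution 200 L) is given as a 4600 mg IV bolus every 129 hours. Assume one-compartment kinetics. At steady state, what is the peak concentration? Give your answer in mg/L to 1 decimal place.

26.3 mg/L

τ = 129 h = 3 half-lives, so f = (1/2)^3 = 0.125.
At steady state, R = 1/(1 − 0.125) = 8/7.
Single-dose peak C₀ = D/Vd = 4600/200 = 23 mg/L.
Steady-state peak Cmax,ss = C₀·R = 23 × 8/7 ≈ 26.286 mg/L.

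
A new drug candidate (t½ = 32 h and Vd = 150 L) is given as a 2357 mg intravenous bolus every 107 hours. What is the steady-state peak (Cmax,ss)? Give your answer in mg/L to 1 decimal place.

17.4 mg/L

Over one 107-h interval, 107/32 ≈ 3.3438 half-lives elapse, leaving f ≈ 0.0985 of each dose.
At steady state, accumulation factor R = 1/(1 − e^(−kτ)) ≈ 1.1093.
Each bolus raises the concentration by D/Vd = 2357/150 ≈ 15.713 mg/L.
Steady-state peak Cmax,ss = C₀·R ≈ 15.713 × 1.1093 ≈ 17.430 mg/L.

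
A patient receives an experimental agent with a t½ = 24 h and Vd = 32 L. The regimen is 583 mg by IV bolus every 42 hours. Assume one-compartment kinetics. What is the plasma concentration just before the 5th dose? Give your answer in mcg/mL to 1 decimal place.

f = (1/2)^(τ/t½) = (1/2)^(42/24) ≈ 0.2973.
C₀ = D/Vd = 583/32 ≈ 18.219 mcg/mL.
Before the 5th dose, 4 doses have been given. Superposition: Cmin = C₀·(f + f² + … + f^4).
≈ 18.219 × (0.2973 + 0.0884 + 0.0263 + 0.0078) ≈ 18.219 × 0.4198 ≈ 7.648 mcg/mL.

7.6 mcg/mL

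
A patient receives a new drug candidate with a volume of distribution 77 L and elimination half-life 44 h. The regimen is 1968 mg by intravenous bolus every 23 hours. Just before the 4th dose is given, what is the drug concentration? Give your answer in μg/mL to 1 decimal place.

f = (1/2)^(τ/t½) = (1/2)^(23/44) ≈ 0.6961.
C₀ = D/Vd = 1968/77 ≈ 25.558 μg/mL.
Before the 4th dose, 3 doses have been given. Superposition: Cmin = C₀·(f + f² + … + f^3).
≈ 25.558 × (0.6961 + 0.4846 + 0.3373) ≈ 25.558 × 1.5180 ≈ 38.797 μg/mL.

38.8 μg/mL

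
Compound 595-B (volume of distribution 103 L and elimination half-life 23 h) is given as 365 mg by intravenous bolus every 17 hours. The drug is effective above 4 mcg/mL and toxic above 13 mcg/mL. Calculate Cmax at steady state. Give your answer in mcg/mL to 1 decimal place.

8.8 mcg/mL

k = ln2/t½ = ln2/23 ≈ 0.030137 h⁻¹; fraction remaining f = e^(−kτ) = e^(−0.030137×17) ≈ 0.5991.
At steady state, accumulation factor R = 1/(1 − e^(−kτ)) ≈ 2.4944.
Each bolus raises the concentration by D/Vd = 365/103 ≈ 3.544 mcg/mL.
Steady-state peak Cmax,ss = C₀·R ≈ 3.544 × 2.4944 ≈ 8.840 mcg/mL.
Peak 8.8 mcg/mL vs MTC 13 mcg/mL: below toxic threshold.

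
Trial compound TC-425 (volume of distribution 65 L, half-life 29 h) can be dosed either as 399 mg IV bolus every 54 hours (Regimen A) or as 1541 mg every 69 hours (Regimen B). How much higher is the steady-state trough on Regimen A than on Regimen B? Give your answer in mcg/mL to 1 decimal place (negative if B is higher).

-3.3 mcg/mL

Regimen A: f = (1/2)^(54/29) ≈ 0.2751; Cmin,ss = (399/65)·f/(1−f) ≈ 2.330 mcg/mL.
Regimen B: f = (1/2)^(69/29) ≈ 0.1922; Cmin,ss = (1541/65)·f/(1−f) ≈ 5.641 mcg/mL.
Difference ≈ 2.330 − 5.641 ≈ -3.311 mcg/mL.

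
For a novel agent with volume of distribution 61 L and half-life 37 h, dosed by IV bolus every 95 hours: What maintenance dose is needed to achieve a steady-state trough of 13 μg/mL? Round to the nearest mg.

τ/t½ = 95/37 ≈ 2.5676, so f = (1/2)^(95/37) ≈ 0.168688.
Cmin,ss = (D/Vd)·f/(1−f), so D = Cmin,ss·Vd·(1−f)/f.
D = 13 × 61 × (1−f)/f ≈ 13 × 61 × 4.92810 ≈ 3907.98 mg.

3908 mg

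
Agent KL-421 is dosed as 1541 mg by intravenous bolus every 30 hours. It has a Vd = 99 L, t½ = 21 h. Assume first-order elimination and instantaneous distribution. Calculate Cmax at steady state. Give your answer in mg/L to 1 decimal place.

k = ln2/t½ = ln2/21 ≈ 0.033007 h⁻¹; fraction remaining f = e^(−kτ) = e^(−0.033007×30) ≈ 0.3715.
Accumulation ratio R = 1/(1 − f) ≈ 1/0.6285 ≈ 1.5911.
Single-dose peak C₀ = D/Vd = 1541/99 ≈ 15.566 mg/L.
Steady-state peak Cmax,ss = C₀·R ≈ 15.566 × 1.5911 ≈ 24.767 mg/L.

24.8 mg/L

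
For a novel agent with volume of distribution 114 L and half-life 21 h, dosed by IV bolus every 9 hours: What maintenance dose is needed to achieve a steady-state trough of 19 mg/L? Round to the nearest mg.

749 mg

τ/t½ = 9/21 ≈ 0.42857, so f = (1/2)^(9/21) ≈ 0.742997.
Cmin,ss = (D/Vd)·f/(1−f), so D = Cmin,ss·Vd·(1−f)/f.
D = 19 × 114 × (1−f)/f ≈ 19 × 114 × 0.34590 ≈ 749.22 mg.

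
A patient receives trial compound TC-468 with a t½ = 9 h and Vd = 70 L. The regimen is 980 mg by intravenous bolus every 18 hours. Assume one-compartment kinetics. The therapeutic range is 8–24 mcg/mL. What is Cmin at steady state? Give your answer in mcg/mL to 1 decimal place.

4.7 mcg/mL

τ = 18 h = 2 half-lives, so f = (1/2)^2 = 0.25.
Accumulation ratio R = 1/(1 − f) = 1/0.75 = 4/3.
Single-dose peak C₀ = D/Vd = 980/70 = 14 mcg/mL.
Steady-state peak Cmax,ss = C₀·R = 14 × 4/3 ≈ 18.667 mcg/mL.
Steady-state trough Cmin,ss = Cmax,ss·f ≈ 18.667 × 0.25 ≈ 4.667 mcg/mL.
Trough 4.7 mcg/mL vs MEC 8 mcg/mL: subtherapeutic.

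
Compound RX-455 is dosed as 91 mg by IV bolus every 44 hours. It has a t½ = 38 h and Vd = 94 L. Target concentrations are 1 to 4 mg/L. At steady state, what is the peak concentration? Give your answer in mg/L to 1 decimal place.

1.8 mg/L

τ/t½ = 44/38 ≈ 1.1579, so fraction remaining f = (1/2)^(44/38) ≈ 0.4482.
At steady state, accumulation factor R = 1/(1 − e^(−kτ)) ≈ 1.8123.
Each bolus raises the concentration by D/Vd = 91/94 ≈ 0.968 mg/L.
Cmax,ss = C₀/(1 − f) ≈ 0.968/0.5518 ≈ 1.754 mg/L.
Peak 1.8 mg/L vs MTC 4 mg/L: below toxic threshold.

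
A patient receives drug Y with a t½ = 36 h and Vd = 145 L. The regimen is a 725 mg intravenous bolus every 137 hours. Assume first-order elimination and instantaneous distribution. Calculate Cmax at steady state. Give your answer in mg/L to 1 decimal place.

Over one 137-h interval, 137/36 ≈ 3.8056 half-lives elapse, leaving f ≈ 0.0715 of each dose.
At steady state, accumulation factor R = 1/(1 − e^(−kτ)) ≈ 1.0770.
Each bolus raises the concentration by D/Vd = 725/145 ≈ 5.000 mg/L.
Cmax,ss = C₀/(1 − f) ≈ 5.000/0.9285 ≈ 5.385 mg/L.

5.4 mg/L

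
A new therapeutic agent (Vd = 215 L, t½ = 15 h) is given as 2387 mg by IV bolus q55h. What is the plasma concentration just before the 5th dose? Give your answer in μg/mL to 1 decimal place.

0.9 μg/mL

f = (1/2)^(τ/t½) = (1/2)^(55/15) ≈ 0.0787.
C₀ = D/Vd = 2387/215 ≈ 11.102 μg/mL.
Before the 5th dose, 4 doses have been given. Superposition: Cmin = C₀·(f + f² + … + f^4).
≈ 11.102 × (0.0787 + 0.0062 + 0.0005 + 0.0000) ≈ 11.102 × 0.0854 ≈ 0.948 μg/mL.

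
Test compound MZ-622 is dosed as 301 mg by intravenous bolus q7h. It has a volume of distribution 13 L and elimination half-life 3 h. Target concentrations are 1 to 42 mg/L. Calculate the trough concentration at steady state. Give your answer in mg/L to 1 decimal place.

Over one 7-h interval, 7/3 ≈ 2.3333 half-lives elapse, leaving f ≈ 0.1984 of each dose.
Accumulation ratio R = 1/(1 − f) ≈ 1/0.8016 ≈ 1.2475.
Single-dose peak C₀ = D/Vd = 301/13 ≈ 23.154 mg/L.
Cmax,ss = C₀/(1 − f) ≈ 23.154/0.8016 ≈ 28.885 mg/L.
One interval later, Cmin,ss = Cmax,ss·e^(−kτ) ≈ 28.885 × 0.1984 ≈ 5.731 mg/L.
Trough 5.7 mg/L vs MEC 1 mg/L: adequate.

5.7 mg/L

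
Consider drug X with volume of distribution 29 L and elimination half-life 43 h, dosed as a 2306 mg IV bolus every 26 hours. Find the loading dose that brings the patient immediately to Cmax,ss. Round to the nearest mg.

6735 mg

f = (1/2)^(26/43) ≈ 0.657630; accumulation ratio R = 1/(1−f) ≈ 2.92082.
Loading dose to hit Cmax,ss on first dose: D_load = D_maint·R ≈ 2306 × 2.92082 ≈ 6735.41 mg.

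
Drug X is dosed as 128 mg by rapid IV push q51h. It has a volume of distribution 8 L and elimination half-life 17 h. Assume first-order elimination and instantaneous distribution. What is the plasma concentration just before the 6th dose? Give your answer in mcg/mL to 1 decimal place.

2.3 mcg/mL

f = (1/2)^(τ/t½) = (1/2)^(51/17) ≈ 0.1250.
C₀ = D/Vd = 128/8 ≈ 16.000 mcg/mL.
Before the 6th dose, 5 doses have been given. Superposition: Cmin = C₀·(f + f² + … + f^5).
≈ 16.000 × (0.1250 + 0.0156 + 0.0020 + 0.0002 + 0.0000) ≈ 16.000 × 0.1428 ≈ 2.285 mcg/mL.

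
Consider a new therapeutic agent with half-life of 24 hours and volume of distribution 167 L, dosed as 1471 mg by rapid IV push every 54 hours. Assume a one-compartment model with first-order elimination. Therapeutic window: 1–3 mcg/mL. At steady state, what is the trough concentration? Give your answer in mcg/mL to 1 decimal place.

2.3 mcg/mL

Over one 54-h interval, 54/24 ≈ 2.25 half-lives elapse, leaving f ≈ 0.2102 of each dose.
Single-dose peak C₀ = D/Vd = 1471/167 ≈ 8.808 mcg/mL.
Steady-state trough Cmin,ss = C₀·f/(1−f) ≈ 8.808 × 0.2102/0.7898 ≈ 2.344 mcg/mL.
Trough 2.3 mcg/mL vs MEC 1 mcg/mL: adequate.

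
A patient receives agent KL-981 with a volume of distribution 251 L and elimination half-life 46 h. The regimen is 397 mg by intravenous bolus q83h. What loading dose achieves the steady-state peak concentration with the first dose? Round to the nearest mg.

f = (1/2)^(83/46) ≈ 0.286310; accumulation ratio R = 1/(1−f) ≈ 1.40117.
Loading dose to hit Cmax,ss on first dose: D_load = D_maint·R ≈ 397 × 1.40117 ≈ 556.26 mg.

556 mg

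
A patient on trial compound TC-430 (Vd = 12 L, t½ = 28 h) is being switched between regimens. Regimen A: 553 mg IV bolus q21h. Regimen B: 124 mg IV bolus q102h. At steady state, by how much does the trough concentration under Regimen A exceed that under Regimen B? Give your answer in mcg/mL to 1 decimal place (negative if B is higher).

66.7 mcg/mL

Regimen A: f = (1/2)^(21/28) ≈ 0.5946; Cmin,ss = (553/12)·f/(1−f) ≈ 67.590 mcg/mL.
Regimen B: f = (1/2)^(102/28) ≈ 0.0801; Cmin,ss = (124/12)·f/(1−f) ≈ 0.900 mcg/mL.
Difference ≈ 67.590 − 0.900 ≈ 66.690 mcg/mL.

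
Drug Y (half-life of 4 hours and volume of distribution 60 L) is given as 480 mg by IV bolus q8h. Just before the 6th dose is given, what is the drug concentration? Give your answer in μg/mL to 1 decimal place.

2.7 μg/mL

f = (1/2)^(τ/t½) = (1/2)^(8/4) ≈ 0.2500.
C₀ = D/Vd = 480/60 ≈ 8.000 μg/mL.
Before the 6th dose, 5 doses have been given. Superposition: Cmin = C₀·(f + f² + … + f^5).
≈ 8.000 × (0.2500 + 0.0625 + 0.0156 + 0.0039 + 0.0010) ≈ 8.000 × 0.3330 ≈ 2.664 μg/mL.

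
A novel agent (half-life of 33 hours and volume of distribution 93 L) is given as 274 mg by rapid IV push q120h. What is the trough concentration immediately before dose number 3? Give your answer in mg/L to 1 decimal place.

0.3 mg/L

f = (1/2)^(τ/t½) = (1/2)^(120/33) ≈ 0.0804.
C₀ = D/Vd = 274/93 ≈ 2.946 mg/L.
Before the 3rd dose, 2 doses have been given. Superposition: Cmin = C₀·(f + f²).
≈ 2.946 × (0.0804 + 0.0065) ≈ 2.946 × 0.0869 ≈ 0.256 mg/L.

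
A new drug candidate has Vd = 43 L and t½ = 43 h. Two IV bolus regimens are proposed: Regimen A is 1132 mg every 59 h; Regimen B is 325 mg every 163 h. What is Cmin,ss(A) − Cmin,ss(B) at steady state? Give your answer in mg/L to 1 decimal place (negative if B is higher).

16.0 mg/L

Regimen A: f = (1/2)^(59/43) ≈ 0.3863; Cmin,ss = (1132/43)·f/(1−f) ≈ 16.571 mg/L.
Regimen B: f = (1/2)^(163/43) ≈ 0.0723; Cmin,ss = (325/43)·f/(1−f) ≈ 0.589 mg/L.
Difference ≈ 16.571 − 0.589 ≈ 15.982 mg/L.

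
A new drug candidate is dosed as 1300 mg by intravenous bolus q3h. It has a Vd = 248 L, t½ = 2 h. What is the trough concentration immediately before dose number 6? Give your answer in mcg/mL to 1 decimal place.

f = (1/2)^(τ/t½) = (1/2)^(3/2) ≈ 0.3536.
C₀ = D/Vd = 1300/248 ≈ 5.242 mcg/mL.
Before the 6th dose, 5 doses have been given. Superposition: Cmin = C₀·(f + f² + … + f^5).
≈ 5.242 × (0.3536 + 0.1250 + 0.0442 + 0.0156 + 0.0055) ≈ 5.242 × 0.5439 ≈ 2.851 mcg/mL.

2.9 mcg/mL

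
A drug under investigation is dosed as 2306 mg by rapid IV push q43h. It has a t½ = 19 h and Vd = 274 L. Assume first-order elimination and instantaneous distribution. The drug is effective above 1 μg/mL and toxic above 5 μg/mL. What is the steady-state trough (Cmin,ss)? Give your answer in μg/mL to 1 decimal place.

2.2 μg/mL

k = ln2/t½ = ln2/19 ≈ 0.036481 h⁻¹; fraction remaining f = e^(−kτ) = e^(−0.036481×43) ≈ 0.2083.
Each bolus raises the concentration by D/Vd = 2306/274 ≈ 8.416 μg/mL.
Steady-state trough Cmin,ss = C₀·f/(1−f) ≈ 8.416 × 0.2083/0.7917 ≈ 2.214 μg/mL.
Trough 2.2 μg/mL vs MEC 1 μg/mL: adequate.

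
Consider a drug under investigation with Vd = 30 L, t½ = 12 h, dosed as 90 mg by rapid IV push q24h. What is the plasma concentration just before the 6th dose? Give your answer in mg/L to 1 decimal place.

1.0 mg/L

f = (1/2)^(τ/t½) = (1/2)^(24/12) ≈ 0.2500.
C₀ = D/Vd = 90/30 ≈ 3.000 mg/L.
Before the 6th dose, 5 doses have been given. Superposition: Cmin = C₀·(f + f² + … + f^5).
≈ 3.000 × (0.2500 + 0.0625 + 0.0156 + 0.0039 + 0.0010) ≈ 3.000 × 0.3330 ≈ 0.999 mg/L.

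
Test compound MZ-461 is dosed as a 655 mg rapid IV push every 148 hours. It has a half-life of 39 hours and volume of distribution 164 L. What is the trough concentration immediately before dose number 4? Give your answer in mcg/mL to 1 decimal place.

f = (1/2)^(τ/t½) = (1/2)^(148/39) ≈ 0.0720.
C₀ = D/Vd = 655/164 ≈ 3.994 mcg/mL.
Before the 4th dose, 3 doses have been given. Superposition: Cmin = C₀·(f + f² + … + f^3).
≈ 3.994 × (0.0720 + 0.0052 + 0.0004) ≈ 3.994 × 0.0776 ≈ 0.310 mcg/mL.

0.3 mcg/mL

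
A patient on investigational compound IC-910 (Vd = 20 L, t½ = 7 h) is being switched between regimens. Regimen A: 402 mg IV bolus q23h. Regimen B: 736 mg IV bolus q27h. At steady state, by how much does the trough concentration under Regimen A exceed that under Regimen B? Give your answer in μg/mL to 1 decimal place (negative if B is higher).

Regimen A: f = (1/2)^(23/7) ≈ 0.1025; Cmin,ss = (402/20)·f/(1−f) ≈ 2.296 μg/mL.
Regimen B: f = (1/2)^(27/7) ≈ 0.0690; Cmin,ss = (736/20)·f/(1−f) ≈ 2.727 μg/mL.
Difference ≈ 2.296 − 2.727 ≈ -0.431 μg/mL.

-0.4 μg/mL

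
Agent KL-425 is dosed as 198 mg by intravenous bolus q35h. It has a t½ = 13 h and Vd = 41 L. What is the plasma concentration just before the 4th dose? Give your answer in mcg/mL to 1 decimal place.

0.9 mcg/mL

f = (1/2)^(τ/t½) = (1/2)^(35/13) ≈ 0.1547.
C₀ = D/Vd = 198/41 ≈ 4.829 mcg/mL.
Before the 4th dose, 3 doses have been given. Superposition: Cmin = C₀·(f + f² + … + f^3).
≈ 4.829 × (0.1547 + 0.0239 + 0.0037) ≈ 4.829 × 0.1823 ≈ 0.880 mcg/mL.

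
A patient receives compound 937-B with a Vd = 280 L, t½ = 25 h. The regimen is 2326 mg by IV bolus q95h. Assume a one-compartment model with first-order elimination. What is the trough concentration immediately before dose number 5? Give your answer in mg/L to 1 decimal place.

f = (1/2)^(τ/t½) = (1/2)^(95/25) ≈ 0.0718.
C₀ = D/Vd = 2326/280 ≈ 8.307 mg/L.
Before the 5th dose, 4 doses have been given. Superposition: Cmin = C₀·(f + f² + … + f^4).
≈ 8.307 × (0.0718 + 0.0052 + 0.0004 + 0.0000) ≈ 8.307 × 0.0774 ≈ 0.643 mg/L.

0.6 mg/L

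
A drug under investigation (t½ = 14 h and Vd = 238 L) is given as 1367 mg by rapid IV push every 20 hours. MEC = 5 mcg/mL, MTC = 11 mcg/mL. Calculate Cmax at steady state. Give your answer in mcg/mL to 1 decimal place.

9.1 mcg/mL

τ/t½ = 20/14 ≈ 1.4286, so fraction remaining f = (1/2)^(20/14) ≈ 0.3715.
Accumulation ratio R = 1/(1 − f) ≈ 1/0.6285 ≈ 1.5911.
Each bolus raises the concentration by D/Vd = 1367/238 ≈ 5.744 mcg/mL.
Cmax,ss = C₀/(1 − f) ≈ 5.744/0.6285 ≈ 9.139 mcg/mL.
Peak 9.1 mcg/mL vs MTC 11 mcg/mL: below toxic threshold.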